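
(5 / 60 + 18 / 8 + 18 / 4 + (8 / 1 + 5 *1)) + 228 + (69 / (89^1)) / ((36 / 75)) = 266411 / 1068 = 249.45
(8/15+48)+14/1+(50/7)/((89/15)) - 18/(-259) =22062118/345765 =63.81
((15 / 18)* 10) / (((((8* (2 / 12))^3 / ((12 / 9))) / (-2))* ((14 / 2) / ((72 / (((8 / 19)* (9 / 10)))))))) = -7125 / 28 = -254.46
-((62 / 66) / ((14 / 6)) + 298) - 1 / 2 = -298.90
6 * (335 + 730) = 6390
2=2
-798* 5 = -3990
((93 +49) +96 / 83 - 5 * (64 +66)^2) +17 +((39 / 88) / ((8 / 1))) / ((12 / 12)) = -4928142491 / 58432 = -84339.79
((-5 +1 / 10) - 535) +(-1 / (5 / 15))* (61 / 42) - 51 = -20834 / 35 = -595.26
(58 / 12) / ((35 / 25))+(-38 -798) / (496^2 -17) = 35634743 / 10331958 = 3.45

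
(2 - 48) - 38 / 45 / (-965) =-1997512 / 43425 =-46.00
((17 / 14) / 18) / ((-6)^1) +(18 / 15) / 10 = 4111 / 37800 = 0.11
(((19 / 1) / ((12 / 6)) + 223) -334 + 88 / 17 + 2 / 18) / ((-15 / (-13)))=-382733 / 4590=-83.38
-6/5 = -1.20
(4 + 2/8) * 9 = 153/4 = 38.25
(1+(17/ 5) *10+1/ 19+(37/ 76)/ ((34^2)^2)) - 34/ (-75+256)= 640906752297/ 18382638016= 34.86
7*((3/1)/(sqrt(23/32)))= 84*sqrt(46)/23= 24.77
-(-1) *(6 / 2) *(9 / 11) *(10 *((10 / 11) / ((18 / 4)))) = 600 / 121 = 4.96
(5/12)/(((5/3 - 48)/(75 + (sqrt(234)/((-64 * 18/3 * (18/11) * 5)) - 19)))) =-70/139 + 11 * sqrt(26)/1281024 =-0.50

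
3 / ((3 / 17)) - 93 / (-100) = 1793 / 100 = 17.93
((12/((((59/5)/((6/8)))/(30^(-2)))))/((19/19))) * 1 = 1/1180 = 0.00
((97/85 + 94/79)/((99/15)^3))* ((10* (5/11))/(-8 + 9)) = 1778750/48263391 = 0.04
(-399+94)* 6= -1830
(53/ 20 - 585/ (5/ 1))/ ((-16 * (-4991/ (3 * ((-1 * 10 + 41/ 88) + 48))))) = -4644897/ 28109312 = -0.17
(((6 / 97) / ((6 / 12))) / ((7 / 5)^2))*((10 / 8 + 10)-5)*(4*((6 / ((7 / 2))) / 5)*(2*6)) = 216000 / 33271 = 6.49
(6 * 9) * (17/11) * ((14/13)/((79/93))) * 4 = 4780944/11297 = 423.20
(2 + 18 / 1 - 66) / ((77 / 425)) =-253.90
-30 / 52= -15 / 26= -0.58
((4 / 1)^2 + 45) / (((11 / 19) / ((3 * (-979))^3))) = -2669331984957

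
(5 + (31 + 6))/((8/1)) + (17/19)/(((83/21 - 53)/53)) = 167643/39140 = 4.28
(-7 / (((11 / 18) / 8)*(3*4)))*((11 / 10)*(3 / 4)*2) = -63 / 5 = -12.60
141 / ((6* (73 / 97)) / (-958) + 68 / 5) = 32756415 / 3158389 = 10.37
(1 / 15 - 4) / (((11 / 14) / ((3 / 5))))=-3.00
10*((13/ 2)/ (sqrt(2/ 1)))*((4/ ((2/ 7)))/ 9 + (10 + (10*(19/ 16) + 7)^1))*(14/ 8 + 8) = 1851395*sqrt(2)/ 192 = 13636.81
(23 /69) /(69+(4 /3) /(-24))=6 /1241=0.00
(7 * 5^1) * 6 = 210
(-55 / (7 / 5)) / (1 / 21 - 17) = 825 / 356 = 2.32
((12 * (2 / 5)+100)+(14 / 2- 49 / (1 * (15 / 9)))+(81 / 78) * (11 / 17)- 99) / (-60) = 35201 / 132600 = 0.27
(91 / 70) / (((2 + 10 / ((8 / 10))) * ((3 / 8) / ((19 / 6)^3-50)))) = -51233 / 11745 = -4.36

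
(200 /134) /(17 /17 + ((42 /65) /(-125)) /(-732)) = 99125000 /66414219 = 1.49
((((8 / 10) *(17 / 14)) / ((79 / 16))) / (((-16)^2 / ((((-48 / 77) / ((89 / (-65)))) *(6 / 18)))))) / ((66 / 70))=2210 / 17865771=0.00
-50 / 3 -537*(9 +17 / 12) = -67325 / 12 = -5610.42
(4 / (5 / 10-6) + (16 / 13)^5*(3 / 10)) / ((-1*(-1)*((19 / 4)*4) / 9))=1160424 / 20421115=0.06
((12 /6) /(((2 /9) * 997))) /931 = 9 /928207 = 0.00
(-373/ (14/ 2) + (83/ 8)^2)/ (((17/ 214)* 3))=868519/ 3808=228.08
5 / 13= 0.38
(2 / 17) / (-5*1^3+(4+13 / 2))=0.02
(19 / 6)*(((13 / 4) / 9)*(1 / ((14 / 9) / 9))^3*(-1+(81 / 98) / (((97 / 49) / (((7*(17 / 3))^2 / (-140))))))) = -107380389987 / 85173760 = -1260.72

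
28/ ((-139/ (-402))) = 11256/ 139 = 80.98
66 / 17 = 3.88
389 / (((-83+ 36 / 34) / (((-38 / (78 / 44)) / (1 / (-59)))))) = -326179612 / 54327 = -6004.01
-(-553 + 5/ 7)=3866/ 7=552.29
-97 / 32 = -3.03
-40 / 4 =-10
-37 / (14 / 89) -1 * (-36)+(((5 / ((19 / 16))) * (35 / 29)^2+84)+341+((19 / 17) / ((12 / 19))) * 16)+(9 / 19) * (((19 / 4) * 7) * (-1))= 5578604377 / 22818012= 244.48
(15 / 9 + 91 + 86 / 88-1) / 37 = 2.50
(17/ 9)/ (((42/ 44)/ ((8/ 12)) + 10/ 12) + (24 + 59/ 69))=17204/ 247011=0.07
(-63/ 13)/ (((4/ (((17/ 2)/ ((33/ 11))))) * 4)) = -357/ 416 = -0.86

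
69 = 69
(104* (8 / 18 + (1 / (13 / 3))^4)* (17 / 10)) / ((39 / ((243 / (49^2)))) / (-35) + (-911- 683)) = -4139028 / 84006689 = -0.05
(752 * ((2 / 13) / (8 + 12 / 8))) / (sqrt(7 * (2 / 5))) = 1504 * sqrt(70) / 1729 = 7.28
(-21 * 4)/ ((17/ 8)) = -672/ 17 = -39.53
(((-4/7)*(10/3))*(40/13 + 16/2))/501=-640/15197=-0.04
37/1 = 37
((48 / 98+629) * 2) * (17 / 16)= 524365 / 392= 1337.67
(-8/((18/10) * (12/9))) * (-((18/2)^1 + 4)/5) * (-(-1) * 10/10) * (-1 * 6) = -52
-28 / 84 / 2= -1 / 6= -0.17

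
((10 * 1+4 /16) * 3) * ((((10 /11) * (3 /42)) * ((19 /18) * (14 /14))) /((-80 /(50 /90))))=-3895 /266112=-0.01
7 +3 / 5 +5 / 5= 43 / 5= 8.60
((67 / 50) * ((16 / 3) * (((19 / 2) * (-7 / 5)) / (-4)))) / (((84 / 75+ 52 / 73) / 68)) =582029 / 660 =881.86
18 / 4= 9 / 2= 4.50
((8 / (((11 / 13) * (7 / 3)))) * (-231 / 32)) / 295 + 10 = 11683 / 1180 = 9.90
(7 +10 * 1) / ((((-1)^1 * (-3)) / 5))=85 / 3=28.33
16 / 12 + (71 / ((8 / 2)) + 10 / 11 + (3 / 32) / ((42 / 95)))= 298703 / 14784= 20.20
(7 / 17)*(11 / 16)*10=385 / 136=2.83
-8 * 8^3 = -4096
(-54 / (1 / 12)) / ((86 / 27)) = -8748 / 43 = -203.44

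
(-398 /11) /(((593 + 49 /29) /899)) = -5188129 /94853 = -54.70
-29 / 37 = -0.78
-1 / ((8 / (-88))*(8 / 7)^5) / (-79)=-184877 / 2588672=-0.07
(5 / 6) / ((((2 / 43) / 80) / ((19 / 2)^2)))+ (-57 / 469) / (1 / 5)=182006320 / 1407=129357.73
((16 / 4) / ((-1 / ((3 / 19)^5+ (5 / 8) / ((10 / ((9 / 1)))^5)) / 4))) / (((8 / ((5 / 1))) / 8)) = -146250049851 / 4952198000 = -29.53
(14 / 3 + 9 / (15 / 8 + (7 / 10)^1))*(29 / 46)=36569 / 7107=5.15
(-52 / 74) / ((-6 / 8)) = 104 / 111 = 0.94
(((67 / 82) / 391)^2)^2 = 20151121 / 1056726112056760336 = 0.00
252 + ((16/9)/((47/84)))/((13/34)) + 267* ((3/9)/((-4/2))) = 791159/3666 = 215.81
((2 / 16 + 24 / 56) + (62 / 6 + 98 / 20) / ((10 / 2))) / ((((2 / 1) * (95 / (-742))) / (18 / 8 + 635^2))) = -1292606240417 / 228000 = -5669325.62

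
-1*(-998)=998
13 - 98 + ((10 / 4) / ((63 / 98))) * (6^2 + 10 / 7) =545 / 9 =60.56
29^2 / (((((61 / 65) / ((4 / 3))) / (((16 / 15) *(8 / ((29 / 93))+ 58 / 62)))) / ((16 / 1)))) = 9228477440 / 17019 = 542245.57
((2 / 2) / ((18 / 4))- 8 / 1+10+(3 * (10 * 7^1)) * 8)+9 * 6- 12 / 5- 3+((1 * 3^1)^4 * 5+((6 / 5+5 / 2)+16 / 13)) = 2504681 / 1170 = 2140.75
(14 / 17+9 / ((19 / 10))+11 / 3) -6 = 3127 / 969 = 3.23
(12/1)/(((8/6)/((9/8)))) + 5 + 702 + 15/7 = 40279/56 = 719.27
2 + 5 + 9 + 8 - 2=22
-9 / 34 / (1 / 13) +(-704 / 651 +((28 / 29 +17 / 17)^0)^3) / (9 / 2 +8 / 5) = -4664207 / 1350174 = -3.45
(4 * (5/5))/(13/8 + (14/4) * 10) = 0.11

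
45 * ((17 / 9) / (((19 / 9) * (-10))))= -153 / 38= -4.03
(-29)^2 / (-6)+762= 3731 / 6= 621.83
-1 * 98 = -98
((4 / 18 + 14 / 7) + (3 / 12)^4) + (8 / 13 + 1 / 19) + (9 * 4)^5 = 34410576814511 / 569088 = 60466178.89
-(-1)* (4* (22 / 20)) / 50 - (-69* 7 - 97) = 72511 / 125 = 580.09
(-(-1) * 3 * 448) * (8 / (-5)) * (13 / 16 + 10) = -116256 / 5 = -23251.20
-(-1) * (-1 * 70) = -70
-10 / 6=-5 / 3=-1.67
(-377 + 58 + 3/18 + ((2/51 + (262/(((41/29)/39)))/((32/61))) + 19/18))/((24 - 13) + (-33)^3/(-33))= 1350895829/110404800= 12.24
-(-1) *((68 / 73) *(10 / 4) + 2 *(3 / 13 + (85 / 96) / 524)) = 66683161 / 23869248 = 2.79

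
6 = 6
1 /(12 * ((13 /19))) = 19 /156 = 0.12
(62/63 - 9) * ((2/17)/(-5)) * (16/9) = 3232/9639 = 0.34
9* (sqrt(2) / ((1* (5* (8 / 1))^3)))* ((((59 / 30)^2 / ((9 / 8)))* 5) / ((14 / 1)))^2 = 12117361* sqrt(2) / 57153600000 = 0.00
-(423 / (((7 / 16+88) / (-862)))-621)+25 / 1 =6748106 / 1415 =4768.98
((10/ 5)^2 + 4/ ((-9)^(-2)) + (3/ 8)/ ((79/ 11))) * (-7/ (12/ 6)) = -1451303/ 1264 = -1148.18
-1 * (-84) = 84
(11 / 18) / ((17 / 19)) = 209 / 306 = 0.68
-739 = -739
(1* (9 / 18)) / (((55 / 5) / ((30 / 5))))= 3 / 11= 0.27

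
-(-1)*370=370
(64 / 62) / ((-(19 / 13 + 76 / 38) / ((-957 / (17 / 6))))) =265408 / 2635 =100.72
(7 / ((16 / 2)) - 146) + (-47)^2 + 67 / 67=16519 / 8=2064.88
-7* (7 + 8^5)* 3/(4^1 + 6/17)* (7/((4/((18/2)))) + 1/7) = -743828625/296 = -2512934.54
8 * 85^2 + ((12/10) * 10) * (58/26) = 751748/13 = 57826.77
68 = 68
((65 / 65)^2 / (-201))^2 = 1 / 40401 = 0.00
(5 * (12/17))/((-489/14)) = -0.10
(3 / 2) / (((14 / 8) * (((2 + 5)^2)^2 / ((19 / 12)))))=19 / 33614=0.00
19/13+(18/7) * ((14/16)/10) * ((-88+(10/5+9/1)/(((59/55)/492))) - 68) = 4224274/3835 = 1101.51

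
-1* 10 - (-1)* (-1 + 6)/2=-15/2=-7.50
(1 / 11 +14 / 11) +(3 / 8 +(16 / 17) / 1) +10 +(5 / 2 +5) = 20.18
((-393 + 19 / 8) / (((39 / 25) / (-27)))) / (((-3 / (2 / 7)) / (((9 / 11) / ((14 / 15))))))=-31640625 / 56056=-564.45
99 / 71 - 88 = -86.61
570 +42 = 612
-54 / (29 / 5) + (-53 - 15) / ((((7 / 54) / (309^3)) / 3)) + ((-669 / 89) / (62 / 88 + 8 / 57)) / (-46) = -40883320630267790400 / 880531379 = -46430282446.83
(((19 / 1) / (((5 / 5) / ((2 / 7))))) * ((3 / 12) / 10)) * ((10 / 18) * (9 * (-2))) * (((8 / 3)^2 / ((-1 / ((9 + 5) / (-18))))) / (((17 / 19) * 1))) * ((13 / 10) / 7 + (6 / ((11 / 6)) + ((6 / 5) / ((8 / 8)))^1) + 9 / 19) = -22825232 / 530145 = -43.05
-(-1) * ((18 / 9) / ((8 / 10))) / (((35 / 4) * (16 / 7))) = 1 / 8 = 0.12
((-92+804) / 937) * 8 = 6.08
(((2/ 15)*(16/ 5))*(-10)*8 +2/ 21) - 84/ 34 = -65168/ 1785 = -36.51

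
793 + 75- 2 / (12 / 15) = 1731 / 2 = 865.50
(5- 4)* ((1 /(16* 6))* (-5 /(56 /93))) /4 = -155 /7168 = -0.02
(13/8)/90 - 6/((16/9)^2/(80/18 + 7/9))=-57001/5760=-9.90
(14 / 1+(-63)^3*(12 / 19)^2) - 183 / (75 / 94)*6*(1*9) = -1011821446 / 9025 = -112113.18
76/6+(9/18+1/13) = 1033/78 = 13.24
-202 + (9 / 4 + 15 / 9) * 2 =-1165 / 6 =-194.17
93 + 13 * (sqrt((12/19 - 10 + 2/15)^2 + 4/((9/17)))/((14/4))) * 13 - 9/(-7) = 660/7 + 676 * sqrt(1885281)/1995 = 559.54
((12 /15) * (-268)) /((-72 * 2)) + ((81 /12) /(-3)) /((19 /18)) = -1099 /1710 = -0.64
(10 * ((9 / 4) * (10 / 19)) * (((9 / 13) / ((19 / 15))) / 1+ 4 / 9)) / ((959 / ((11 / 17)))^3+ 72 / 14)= 102626755 / 28469587604038373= 0.00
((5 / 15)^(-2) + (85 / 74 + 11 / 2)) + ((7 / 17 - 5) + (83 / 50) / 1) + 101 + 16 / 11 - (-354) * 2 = 284777377 / 345950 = 823.17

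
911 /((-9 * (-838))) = 911 /7542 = 0.12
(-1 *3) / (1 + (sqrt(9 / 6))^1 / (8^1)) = -2.60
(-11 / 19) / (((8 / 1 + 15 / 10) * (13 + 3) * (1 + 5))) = -11 / 17328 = -0.00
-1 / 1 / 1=-1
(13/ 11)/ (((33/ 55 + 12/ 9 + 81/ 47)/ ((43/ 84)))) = 131365/ 794024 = 0.17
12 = 12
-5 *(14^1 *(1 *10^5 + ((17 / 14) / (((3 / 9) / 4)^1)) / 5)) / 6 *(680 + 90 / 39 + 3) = -31182408718 / 39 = -799548941.49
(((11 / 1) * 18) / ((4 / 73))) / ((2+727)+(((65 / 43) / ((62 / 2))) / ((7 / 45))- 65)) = 6130467 / 1127038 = 5.44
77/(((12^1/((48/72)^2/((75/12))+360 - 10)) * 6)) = 3032491/8100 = 374.38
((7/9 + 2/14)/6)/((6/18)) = 29/63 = 0.46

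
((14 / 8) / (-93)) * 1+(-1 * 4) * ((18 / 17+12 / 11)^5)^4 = -18076901573914352630433999535302938111930035367753348695 / 1017126736860408902744320267371143040269892657972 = -17772516.36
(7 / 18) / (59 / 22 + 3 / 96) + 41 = 353627 / 8595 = 41.14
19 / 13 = 1.46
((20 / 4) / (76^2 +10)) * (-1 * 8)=-20 / 2893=-0.01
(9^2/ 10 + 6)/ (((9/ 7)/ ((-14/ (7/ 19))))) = -6251/ 15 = -416.73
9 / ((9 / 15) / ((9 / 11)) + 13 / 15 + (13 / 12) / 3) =1620 / 353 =4.59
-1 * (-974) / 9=974 / 9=108.22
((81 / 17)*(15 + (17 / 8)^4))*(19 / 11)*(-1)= -223094979 / 765952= -291.26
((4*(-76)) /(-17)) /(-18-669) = -304 /11679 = -0.03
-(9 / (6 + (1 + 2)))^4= -1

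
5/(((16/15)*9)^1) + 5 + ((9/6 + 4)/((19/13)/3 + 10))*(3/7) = 789583/137424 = 5.75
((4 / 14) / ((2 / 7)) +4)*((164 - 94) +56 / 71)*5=125650 / 71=1769.72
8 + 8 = 16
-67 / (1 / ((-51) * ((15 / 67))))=765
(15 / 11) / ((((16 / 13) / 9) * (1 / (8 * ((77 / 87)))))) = 4095 / 58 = 70.60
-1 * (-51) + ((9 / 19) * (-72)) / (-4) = 1131 / 19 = 59.53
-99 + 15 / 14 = -1371 / 14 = -97.93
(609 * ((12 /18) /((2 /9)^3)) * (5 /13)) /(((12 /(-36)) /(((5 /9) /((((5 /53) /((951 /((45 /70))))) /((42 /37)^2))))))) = -8528110483410 /17797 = -479188092.57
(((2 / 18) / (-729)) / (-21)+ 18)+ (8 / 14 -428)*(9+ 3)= -704218373 / 137781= -5111.14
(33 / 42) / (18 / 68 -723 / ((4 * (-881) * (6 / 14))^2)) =3483410568 / 1172150161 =2.97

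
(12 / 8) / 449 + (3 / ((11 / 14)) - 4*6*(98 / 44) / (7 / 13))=-942867 / 9878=-95.45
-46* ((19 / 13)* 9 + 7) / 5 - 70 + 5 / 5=-16537 / 65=-254.42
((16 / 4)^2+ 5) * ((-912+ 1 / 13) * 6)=-1493730 / 13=-114902.31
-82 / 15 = -5.47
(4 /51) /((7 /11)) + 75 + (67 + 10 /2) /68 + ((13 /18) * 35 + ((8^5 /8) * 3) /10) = 14247083 /10710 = 1330.26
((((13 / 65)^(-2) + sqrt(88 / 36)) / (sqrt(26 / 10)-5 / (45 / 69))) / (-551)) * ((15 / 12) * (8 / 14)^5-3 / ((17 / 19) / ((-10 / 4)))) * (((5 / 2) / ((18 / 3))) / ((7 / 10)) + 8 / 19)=3919980665 * sqrt(1430) / 211728549463424 + 450797776475 * sqrt(22) / 635185648390272 + 293998549875 * sqrt(65) / 211728549463424 + 11269944411875 / 211728549463424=0.07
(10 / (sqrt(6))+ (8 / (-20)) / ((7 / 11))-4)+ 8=118 / 35+ 5 * sqrt(6) / 3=7.45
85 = 85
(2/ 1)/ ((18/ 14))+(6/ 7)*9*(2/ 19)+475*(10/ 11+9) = 62005849/ 13167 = 4709.19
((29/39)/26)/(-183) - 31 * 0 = -29/185562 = -0.00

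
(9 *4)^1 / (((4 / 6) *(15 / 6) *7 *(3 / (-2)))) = -72 / 35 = -2.06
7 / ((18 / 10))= 35 / 9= 3.89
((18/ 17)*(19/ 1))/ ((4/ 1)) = 171/ 34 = 5.03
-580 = -580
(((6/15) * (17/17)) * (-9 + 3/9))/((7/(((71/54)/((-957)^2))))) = -1846/2596431915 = -0.00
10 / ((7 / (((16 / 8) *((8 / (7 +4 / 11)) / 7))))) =1760 / 3969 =0.44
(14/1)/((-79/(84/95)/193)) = -226968/7505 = -30.24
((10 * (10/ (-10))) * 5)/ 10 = -5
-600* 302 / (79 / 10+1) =-1812000 / 89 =-20359.55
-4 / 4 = -1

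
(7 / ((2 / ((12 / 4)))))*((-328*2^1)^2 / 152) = 564816 / 19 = 29727.16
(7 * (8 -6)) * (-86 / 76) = -301 / 19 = -15.84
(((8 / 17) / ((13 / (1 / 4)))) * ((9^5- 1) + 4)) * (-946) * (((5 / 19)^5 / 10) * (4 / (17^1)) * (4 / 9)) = -9800560000 / 1468847991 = -6.67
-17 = -17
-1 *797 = -797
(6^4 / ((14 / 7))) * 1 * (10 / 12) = 540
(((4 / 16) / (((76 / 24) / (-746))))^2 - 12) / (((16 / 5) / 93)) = 580240485 / 5776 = 100457.15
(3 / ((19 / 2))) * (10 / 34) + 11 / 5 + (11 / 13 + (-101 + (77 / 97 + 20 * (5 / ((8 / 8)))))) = 5972788 / 2036515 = 2.93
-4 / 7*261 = -1044 / 7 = -149.14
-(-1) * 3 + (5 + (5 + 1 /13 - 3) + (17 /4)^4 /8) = 1354061 /26624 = 50.86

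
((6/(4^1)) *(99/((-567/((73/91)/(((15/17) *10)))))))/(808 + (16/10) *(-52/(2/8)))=-1241/24766560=-0.00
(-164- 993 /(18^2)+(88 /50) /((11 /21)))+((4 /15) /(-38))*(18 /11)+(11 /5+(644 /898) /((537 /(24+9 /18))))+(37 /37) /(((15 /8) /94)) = -5050107253097 /45353355300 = -111.35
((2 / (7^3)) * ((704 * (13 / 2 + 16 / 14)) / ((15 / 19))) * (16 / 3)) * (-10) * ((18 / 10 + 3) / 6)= -183197696 / 108045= -1695.57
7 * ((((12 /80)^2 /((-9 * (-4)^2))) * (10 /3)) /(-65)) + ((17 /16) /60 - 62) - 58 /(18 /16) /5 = -72.29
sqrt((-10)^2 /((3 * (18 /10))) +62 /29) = sqrt(1407138) /261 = 4.54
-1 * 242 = -242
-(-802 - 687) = 1489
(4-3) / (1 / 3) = 3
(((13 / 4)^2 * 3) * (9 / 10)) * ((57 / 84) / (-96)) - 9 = -1319139 / 143360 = -9.20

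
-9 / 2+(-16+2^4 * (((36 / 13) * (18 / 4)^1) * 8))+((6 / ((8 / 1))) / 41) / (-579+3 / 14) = 2266812854 / 1439633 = 1574.58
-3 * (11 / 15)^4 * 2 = -29282 / 16875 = -1.74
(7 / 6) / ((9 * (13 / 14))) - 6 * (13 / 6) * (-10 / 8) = 23011 / 1404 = 16.39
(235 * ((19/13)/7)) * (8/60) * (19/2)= 16967/273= 62.15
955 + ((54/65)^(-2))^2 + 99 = 8980071649/8503056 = 1056.10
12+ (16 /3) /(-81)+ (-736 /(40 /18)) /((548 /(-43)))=6312386 /166455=37.92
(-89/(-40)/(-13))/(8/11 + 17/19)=-18601/176280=-0.11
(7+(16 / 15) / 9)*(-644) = -618884 / 135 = -4584.33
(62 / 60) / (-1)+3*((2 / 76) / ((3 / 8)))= -469 / 570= -0.82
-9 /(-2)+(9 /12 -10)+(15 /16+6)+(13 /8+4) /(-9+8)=-55 /16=-3.44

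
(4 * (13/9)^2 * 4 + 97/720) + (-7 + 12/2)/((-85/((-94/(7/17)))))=1398527/45360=30.83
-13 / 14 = -0.93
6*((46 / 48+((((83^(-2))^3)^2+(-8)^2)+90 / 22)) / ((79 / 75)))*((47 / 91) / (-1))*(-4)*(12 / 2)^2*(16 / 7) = 3956230239848576104306584150043200 / 59169284453759081400617852033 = 66862.90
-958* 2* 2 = -3832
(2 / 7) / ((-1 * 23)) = -2 / 161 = -0.01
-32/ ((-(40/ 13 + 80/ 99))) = 5148/ 625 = 8.24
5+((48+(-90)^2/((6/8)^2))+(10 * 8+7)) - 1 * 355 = 14185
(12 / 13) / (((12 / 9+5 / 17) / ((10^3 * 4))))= 2448000 / 1079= 2268.77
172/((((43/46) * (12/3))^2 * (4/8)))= 1058/43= 24.60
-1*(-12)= 12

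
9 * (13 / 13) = 9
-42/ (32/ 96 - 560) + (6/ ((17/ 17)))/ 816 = 18815/ 228344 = 0.08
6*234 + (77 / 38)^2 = 2033305 / 1444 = 1408.11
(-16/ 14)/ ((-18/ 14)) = 8/ 9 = 0.89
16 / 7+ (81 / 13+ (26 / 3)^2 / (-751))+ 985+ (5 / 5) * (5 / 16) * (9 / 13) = 9778443869 / 9841104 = 993.63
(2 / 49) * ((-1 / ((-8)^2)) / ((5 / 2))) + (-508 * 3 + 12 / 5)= -5964673 / 3920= -1521.60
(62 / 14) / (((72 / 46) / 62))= 22103 / 126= 175.42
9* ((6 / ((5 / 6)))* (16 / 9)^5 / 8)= 524288 / 3645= 143.84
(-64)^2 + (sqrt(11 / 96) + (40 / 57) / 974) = sqrt(66) / 24 + 113700884 / 27759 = 4096.34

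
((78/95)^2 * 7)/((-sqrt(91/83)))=-468 * sqrt(7553)/9025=-4.51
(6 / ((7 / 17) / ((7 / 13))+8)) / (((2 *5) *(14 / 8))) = 204 / 5215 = 0.04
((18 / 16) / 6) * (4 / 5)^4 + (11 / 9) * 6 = 13894 / 1875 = 7.41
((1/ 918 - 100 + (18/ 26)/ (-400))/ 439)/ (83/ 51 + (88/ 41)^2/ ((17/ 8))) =-401223653611/ 6684976630800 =-0.06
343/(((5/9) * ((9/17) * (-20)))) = -5831/100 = -58.31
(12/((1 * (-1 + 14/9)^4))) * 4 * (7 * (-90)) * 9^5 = -2343119117472/125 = -18744952939.78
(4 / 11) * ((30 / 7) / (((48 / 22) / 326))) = 1630 / 7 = 232.86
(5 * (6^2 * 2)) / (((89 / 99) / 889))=31683960 / 89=355999.55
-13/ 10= -1.30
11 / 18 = 0.61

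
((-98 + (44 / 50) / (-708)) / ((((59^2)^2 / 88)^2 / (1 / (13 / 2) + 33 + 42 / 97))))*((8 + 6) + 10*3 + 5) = -6969320892173024 / 819302829549290855925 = -0.00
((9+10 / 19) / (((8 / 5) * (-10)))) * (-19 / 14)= 181 / 224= 0.81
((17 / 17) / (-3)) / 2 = -1 / 6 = -0.17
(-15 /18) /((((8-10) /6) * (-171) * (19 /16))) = -40 /3249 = -0.01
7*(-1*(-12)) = 84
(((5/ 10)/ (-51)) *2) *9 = -3/ 17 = -0.18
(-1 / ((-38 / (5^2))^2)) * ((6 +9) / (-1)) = 9375 / 1444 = 6.49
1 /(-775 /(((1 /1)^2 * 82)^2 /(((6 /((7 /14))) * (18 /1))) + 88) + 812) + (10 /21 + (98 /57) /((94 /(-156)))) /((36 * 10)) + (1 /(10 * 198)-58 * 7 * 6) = -58586860697902927 /24050387477655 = -2436.00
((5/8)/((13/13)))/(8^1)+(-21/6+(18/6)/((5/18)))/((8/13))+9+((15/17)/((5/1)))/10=20.96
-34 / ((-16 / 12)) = 51 / 2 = 25.50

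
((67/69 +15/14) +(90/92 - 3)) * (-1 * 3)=-10/161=-0.06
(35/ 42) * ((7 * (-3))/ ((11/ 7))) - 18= -641/ 22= -29.14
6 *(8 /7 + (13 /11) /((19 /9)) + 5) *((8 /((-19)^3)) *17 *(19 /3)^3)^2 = 362743552 /355509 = 1020.35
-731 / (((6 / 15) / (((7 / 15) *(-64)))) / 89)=14573216 / 3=4857738.67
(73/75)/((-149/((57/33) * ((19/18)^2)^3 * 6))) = -65252636947/696825439200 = -0.09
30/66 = 5/11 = 0.45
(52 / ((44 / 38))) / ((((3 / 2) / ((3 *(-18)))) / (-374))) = 604656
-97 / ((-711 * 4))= 97 / 2844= 0.03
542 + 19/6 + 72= 3703/6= 617.17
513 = 513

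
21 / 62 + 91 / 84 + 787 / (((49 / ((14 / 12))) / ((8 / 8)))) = 17499 / 868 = 20.16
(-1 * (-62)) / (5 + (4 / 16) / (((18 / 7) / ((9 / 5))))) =2480 / 207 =11.98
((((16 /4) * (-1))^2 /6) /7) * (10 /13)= 80 /273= 0.29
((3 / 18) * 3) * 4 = 2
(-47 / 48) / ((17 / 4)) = -47 / 204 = -0.23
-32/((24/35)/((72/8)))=-420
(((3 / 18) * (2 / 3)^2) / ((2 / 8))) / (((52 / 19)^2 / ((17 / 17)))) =361 / 9126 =0.04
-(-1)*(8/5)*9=72/5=14.40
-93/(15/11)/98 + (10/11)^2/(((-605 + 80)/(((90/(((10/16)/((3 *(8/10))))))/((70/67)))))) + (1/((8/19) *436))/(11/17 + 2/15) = -124455578563/102884751200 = -1.21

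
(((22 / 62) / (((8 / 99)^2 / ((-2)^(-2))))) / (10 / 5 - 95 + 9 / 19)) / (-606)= 227601 / 939400192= 0.00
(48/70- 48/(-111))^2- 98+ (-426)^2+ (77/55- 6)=304169822839/1677025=181374.65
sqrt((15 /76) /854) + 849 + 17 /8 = sqrt(243390) /32452 + 6809 /8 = 851.14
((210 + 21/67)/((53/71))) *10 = 10004610/3551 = 2817.41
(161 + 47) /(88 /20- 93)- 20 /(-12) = -905 /1329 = -0.68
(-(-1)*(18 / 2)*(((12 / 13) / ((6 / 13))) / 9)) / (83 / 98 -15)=-196 / 1387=-0.14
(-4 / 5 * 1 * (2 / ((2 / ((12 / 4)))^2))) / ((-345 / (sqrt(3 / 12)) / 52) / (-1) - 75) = 156 / 2675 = 0.06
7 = 7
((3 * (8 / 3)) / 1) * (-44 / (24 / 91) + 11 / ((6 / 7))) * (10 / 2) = -6160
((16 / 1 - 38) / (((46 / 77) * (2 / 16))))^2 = 45914176 / 529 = 86794.28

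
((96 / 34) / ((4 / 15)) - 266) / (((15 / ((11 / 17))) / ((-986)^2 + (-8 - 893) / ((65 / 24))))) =-13652392952 / 1275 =-10707759.18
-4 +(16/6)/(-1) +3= -11/3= -3.67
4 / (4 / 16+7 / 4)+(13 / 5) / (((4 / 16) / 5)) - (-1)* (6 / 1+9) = 69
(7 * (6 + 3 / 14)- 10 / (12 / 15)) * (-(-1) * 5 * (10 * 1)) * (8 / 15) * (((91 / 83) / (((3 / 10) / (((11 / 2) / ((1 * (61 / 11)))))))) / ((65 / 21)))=14703920 / 15189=968.06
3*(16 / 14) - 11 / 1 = -53 / 7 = -7.57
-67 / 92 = -0.73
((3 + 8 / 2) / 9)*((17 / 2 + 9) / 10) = 49 / 36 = 1.36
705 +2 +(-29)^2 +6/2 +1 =1552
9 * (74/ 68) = 333/ 34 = 9.79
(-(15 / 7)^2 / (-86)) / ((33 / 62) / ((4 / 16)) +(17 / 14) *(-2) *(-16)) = 0.00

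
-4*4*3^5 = -3888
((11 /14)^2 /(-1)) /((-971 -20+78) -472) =121 /271460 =0.00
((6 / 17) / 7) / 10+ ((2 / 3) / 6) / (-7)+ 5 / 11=26137 / 58905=0.44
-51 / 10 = -5.10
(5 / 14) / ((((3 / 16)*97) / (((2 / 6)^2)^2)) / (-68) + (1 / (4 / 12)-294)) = -0.00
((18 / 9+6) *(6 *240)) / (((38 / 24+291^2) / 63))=8709120 / 1016191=8.57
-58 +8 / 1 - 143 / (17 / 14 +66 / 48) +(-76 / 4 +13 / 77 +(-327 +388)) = -704051 / 11165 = -63.06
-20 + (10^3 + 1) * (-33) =-33053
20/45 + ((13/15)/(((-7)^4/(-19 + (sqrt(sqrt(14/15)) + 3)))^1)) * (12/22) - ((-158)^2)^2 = -740671623765044/1188495 + 26 * 14^(1/4) * 15^(3/4)/1980825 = -623201295.56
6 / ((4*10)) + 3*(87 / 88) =1371 / 440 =3.12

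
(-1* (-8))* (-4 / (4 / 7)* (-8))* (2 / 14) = 64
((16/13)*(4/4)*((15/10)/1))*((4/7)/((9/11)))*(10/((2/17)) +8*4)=1056/7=150.86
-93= -93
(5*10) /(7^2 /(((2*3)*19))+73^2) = 1140 /121511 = 0.01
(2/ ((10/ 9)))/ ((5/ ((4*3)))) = 108/ 25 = 4.32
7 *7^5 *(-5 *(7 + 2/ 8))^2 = 2473570225/ 16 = 154598139.06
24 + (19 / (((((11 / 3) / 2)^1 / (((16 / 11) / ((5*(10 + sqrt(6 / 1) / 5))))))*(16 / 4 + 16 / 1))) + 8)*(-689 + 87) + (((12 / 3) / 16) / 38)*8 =-320090403 / 66671 + 3192*sqrt(6) / 17545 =-4800.60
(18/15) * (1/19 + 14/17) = 1698/1615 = 1.05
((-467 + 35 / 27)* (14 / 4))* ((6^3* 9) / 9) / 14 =-25148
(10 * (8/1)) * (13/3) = 1040/3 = 346.67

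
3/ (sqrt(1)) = 3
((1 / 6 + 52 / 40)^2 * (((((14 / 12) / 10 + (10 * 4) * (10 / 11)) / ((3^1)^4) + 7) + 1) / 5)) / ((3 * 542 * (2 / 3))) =18337 / 5467500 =0.00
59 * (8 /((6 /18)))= 1416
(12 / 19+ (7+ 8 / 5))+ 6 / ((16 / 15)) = 11291 / 760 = 14.86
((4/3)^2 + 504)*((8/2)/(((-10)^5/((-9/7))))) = 569/21875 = 0.03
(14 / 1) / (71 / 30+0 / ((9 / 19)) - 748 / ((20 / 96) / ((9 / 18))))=-84 / 10757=-0.01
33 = 33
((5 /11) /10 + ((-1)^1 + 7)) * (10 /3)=665 /33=20.15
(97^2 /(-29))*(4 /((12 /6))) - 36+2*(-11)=-20500 /29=-706.90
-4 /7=-0.57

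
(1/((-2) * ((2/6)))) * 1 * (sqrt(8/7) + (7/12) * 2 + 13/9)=-47/12-3 * sqrt(14)/7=-5.52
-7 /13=-0.54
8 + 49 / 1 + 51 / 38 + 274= 12629 / 38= 332.34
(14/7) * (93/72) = 2.58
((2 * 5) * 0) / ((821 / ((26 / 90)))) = 0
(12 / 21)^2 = 0.33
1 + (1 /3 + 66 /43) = 370 /129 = 2.87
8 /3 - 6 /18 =7 /3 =2.33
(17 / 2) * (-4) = -34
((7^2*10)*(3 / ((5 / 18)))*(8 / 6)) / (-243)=-784 / 27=-29.04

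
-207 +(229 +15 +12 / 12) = 38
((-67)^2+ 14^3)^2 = 52316289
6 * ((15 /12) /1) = 15 /2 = 7.50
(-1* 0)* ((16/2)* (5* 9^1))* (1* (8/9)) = 0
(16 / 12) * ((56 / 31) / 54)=112 / 2511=0.04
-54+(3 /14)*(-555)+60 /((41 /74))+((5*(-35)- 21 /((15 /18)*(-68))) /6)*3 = -14827339 /97580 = -151.95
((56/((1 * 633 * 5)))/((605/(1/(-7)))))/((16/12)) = -2/638275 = -0.00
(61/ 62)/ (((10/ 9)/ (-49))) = -26901/ 620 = -43.39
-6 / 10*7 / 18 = -7 / 30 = -0.23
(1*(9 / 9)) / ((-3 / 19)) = -19 / 3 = -6.33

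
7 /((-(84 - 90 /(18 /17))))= 7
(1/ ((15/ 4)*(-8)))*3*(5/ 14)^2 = -5/ 392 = -0.01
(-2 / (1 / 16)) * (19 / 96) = -19 / 3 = -6.33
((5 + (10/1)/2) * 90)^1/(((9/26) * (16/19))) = 6175/2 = 3087.50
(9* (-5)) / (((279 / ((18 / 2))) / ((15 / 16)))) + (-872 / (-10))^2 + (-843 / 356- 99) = 8278226249 / 1103600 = 7501.11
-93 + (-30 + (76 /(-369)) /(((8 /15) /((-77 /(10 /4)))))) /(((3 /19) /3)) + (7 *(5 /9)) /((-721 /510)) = -1857102 /4223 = -439.76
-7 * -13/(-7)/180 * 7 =-91/180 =-0.51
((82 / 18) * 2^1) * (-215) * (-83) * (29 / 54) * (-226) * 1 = -4795201330 / 243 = -19733338.81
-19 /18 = -1.06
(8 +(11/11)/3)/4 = 25/12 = 2.08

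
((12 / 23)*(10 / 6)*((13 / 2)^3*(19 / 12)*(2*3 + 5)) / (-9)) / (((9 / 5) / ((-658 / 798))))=28396225 / 134136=211.70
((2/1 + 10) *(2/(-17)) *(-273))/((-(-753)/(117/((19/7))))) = 22.06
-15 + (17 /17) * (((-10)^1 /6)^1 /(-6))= -265 /18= -14.72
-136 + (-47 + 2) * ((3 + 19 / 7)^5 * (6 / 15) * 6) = -11061485752 / 16807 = -658147.54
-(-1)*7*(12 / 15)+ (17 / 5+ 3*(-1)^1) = 6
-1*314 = -314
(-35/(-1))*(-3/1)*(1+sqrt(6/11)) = -182.55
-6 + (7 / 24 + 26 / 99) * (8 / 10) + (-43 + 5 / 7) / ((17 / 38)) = -11790139 / 117810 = -100.08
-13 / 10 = -1.30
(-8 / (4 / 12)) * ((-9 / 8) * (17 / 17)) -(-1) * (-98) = -71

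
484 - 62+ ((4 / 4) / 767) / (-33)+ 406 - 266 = 14224781 / 25311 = 562.00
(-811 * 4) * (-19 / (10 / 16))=493088 / 5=98617.60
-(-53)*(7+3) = 530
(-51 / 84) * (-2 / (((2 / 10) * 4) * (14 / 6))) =0.65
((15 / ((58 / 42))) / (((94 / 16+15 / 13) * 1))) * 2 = 65520 / 21199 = 3.09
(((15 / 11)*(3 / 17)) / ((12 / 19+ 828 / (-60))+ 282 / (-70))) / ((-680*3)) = 665 / 96946784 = 0.00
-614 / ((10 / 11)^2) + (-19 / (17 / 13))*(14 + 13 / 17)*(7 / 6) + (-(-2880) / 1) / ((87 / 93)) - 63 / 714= 2621555279 / 1257150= 2085.32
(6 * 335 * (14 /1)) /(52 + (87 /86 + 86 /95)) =229903800 /440501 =521.91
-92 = -92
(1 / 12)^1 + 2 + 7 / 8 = 2.96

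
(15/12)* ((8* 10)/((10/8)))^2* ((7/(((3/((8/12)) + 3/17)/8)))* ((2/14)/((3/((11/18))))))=7659520/4293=1784.19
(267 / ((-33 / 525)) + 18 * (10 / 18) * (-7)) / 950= -9499 / 2090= -4.54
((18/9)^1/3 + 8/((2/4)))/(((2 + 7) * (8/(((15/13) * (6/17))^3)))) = 168750/10793861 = 0.02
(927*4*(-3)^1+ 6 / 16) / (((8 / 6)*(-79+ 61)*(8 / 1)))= 29663 / 512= 57.94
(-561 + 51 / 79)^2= 1959655824 / 6241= 313997.09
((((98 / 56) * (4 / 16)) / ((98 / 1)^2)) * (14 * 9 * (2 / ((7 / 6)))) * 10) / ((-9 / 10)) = -75 / 686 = -0.11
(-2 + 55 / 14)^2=729 / 196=3.72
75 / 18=25 / 6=4.17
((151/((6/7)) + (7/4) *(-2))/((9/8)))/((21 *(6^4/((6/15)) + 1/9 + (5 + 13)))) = 592/263907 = 0.00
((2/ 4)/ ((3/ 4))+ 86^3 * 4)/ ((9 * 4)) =3816337/ 54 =70672.91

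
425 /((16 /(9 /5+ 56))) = 24565 /16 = 1535.31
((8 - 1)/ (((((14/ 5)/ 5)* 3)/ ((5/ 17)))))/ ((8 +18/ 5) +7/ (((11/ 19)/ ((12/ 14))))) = 6875/ 123216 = 0.06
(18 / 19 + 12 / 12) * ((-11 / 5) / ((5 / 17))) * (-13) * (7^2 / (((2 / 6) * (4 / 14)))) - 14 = 92542163 / 950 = 97412.80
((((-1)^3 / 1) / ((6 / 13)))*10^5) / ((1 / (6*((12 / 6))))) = -2600000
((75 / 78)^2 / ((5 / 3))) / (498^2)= 125 / 55883568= 0.00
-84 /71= -1.18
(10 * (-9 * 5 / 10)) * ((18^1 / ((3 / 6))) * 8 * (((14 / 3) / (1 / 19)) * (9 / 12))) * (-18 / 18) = 861840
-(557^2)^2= -96254442001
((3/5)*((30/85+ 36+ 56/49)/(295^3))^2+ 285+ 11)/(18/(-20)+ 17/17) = 2960.00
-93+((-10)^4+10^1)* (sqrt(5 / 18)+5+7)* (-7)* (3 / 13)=-194133 - 2695* sqrt(10)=-202655.34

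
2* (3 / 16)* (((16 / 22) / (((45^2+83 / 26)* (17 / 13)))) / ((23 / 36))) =36504 / 226804633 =0.00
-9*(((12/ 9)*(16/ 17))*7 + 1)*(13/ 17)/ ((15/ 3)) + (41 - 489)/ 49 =-228707/ 10115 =-22.61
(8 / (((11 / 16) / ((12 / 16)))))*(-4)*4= -1536 / 11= -139.64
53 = 53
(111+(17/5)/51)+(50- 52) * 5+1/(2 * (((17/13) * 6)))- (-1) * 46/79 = 8196007/80580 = 101.71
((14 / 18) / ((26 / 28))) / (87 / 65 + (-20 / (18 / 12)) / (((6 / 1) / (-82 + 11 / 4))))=245 / 51904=0.00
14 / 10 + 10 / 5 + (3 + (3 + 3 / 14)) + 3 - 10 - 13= -727 / 70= -10.39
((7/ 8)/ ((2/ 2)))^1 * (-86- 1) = -76.12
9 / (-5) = -9 / 5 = -1.80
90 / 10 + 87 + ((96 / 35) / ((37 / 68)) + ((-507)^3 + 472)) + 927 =-168767434132 / 1295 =-130322342.96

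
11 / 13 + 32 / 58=1.40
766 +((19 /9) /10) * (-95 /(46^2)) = 29175047 /38088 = 765.99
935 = 935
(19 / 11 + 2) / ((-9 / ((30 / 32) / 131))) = -205 / 69168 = -0.00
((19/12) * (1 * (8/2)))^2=361/9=40.11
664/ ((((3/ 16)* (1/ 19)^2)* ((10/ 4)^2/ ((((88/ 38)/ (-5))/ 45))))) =-35526656/ 16875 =-2105.28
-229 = -229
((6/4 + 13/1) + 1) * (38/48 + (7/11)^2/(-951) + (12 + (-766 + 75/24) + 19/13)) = -46288422861/3989128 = -11603.64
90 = 90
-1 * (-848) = 848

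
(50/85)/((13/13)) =10/17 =0.59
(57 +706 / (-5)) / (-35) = 421 / 175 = 2.41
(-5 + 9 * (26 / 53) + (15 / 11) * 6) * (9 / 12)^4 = 358749 / 149248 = 2.40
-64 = -64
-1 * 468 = -468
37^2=1369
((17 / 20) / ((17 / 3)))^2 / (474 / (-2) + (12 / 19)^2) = -0.00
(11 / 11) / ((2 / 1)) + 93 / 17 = 203 / 34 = 5.97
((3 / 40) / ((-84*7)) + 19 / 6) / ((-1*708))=-74477 / 16652160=-0.00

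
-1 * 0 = 0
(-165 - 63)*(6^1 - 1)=-1140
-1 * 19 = -19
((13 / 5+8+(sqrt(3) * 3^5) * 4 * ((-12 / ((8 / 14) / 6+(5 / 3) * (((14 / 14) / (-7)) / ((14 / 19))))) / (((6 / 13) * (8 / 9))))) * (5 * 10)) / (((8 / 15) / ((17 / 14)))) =67575 / 56+3806200125 * sqrt(3) / 268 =24600206.70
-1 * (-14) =14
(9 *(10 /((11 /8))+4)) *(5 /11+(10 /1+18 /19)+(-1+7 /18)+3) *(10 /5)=6433244 /2299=2798.28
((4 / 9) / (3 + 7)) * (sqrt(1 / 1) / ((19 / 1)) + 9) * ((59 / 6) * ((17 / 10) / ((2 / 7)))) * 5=301903 / 2565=117.70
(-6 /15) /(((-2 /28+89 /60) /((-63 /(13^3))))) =10584 /1302821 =0.01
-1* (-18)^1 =18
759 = 759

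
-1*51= -51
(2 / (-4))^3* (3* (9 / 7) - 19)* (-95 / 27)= -5035 / 756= -6.66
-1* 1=-1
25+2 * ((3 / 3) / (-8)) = 99 / 4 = 24.75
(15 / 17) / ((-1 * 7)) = -15 / 119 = -0.13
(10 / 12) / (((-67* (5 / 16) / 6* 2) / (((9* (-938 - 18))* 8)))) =550656 / 67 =8218.75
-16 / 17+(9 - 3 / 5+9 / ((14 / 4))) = 5968 / 595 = 10.03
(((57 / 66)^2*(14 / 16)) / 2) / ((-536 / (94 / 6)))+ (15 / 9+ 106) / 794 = 207733441 / 1647861248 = 0.13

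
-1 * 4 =-4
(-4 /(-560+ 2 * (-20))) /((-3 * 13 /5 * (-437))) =0.00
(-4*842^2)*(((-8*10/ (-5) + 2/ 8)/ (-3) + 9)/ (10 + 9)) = -30485452/ 57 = -534832.49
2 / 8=1 / 4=0.25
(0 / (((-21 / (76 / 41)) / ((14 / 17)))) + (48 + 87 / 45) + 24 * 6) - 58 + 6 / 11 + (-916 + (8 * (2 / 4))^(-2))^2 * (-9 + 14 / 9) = -263802187511 / 42240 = -6245316.94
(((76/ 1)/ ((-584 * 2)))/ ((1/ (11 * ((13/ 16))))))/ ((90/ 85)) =-46189/ 84096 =-0.55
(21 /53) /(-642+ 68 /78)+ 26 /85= 4912271 /16091860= 0.31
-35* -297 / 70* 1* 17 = 5049 / 2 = 2524.50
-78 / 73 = -1.07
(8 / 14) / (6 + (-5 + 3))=1 / 7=0.14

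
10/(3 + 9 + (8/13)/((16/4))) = 65/79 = 0.82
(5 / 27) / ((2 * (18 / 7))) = 35 / 972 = 0.04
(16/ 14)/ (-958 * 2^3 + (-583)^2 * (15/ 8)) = 64/ 35259161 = 0.00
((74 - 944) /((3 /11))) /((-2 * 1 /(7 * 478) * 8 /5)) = 13342175 /4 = 3335543.75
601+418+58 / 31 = 31647 / 31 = 1020.87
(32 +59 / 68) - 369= -22857 / 68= -336.13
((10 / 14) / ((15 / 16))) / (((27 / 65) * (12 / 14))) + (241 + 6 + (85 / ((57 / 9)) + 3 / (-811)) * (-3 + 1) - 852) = -2357820983 / 3744387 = -629.69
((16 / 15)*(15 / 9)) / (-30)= -8 / 135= -0.06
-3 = -3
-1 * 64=-64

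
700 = 700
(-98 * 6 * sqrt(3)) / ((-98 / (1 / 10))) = 3 * sqrt(3) / 5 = 1.04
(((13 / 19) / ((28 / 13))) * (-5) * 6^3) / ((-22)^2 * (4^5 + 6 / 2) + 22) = -4563 / 6611297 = -0.00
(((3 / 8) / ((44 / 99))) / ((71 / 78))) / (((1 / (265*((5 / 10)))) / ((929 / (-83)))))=-259232805 / 188576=-1374.69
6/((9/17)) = 34/3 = 11.33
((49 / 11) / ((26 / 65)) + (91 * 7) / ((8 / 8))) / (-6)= -4753 / 44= -108.02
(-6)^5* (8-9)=7776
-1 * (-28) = 28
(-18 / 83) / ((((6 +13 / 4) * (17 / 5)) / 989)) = -356040 / 52207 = -6.82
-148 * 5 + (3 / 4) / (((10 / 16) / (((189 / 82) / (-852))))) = -43082989 / 58220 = -740.00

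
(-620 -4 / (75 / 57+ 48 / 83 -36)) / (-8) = 4167549 / 53785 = 77.49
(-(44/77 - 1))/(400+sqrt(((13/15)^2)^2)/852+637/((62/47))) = 17828100/36727168723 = 0.00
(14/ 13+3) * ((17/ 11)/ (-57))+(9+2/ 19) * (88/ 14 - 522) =-267929677/ 57057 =-4695.82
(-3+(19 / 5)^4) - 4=125946 / 625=201.51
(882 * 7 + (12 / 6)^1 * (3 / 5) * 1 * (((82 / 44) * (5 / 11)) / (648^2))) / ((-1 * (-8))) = 104563654313 / 135489024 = 771.75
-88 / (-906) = 44 / 453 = 0.10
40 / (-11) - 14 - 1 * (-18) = 4 / 11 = 0.36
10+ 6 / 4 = 23 / 2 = 11.50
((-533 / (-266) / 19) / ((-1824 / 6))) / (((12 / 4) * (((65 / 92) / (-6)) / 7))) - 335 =-45954357 / 137180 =-334.99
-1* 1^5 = -1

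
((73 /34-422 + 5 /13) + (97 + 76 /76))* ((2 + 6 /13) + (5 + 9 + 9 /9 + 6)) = -43337145 /5746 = -7542.14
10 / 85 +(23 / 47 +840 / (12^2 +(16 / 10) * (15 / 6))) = 185735 / 29563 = 6.28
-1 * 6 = -6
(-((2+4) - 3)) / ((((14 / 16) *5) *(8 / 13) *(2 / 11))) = -429 / 70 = -6.13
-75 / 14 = -5.36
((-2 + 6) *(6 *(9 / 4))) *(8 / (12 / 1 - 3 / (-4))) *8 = 4608 / 17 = 271.06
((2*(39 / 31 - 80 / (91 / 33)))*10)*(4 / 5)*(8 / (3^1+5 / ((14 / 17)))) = -20042496 / 51181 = -391.60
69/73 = 0.95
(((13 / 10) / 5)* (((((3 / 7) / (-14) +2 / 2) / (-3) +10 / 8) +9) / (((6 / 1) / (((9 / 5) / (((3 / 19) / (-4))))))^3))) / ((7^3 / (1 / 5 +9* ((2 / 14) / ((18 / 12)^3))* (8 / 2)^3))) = -1343327337599 / 16544390625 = -81.20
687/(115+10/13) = 8931/1505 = 5.93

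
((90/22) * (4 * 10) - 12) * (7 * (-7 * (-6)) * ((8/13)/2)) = 1961568/143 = 13717.26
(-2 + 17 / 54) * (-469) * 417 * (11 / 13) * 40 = 100394140 / 9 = 11154904.44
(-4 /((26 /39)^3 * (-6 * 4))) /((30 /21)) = 0.39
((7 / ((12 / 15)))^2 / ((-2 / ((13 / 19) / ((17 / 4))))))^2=253605625 / 6677056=37.98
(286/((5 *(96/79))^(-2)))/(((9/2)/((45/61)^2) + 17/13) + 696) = 385482240000/25760495143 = 14.96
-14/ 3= -4.67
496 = 496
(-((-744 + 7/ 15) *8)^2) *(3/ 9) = -7960922176/ 675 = -11793958.78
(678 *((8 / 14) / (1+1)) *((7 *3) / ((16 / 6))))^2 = 2327150.25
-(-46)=46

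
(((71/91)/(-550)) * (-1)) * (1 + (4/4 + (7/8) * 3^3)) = 2911/80080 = 0.04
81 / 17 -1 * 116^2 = -228671 / 17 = -13451.24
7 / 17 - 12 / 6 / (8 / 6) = -37 / 34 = -1.09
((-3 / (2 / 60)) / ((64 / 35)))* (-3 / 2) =4725 / 64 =73.83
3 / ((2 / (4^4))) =384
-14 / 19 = -0.74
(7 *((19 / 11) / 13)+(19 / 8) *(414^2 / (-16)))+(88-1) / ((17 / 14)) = -25369.02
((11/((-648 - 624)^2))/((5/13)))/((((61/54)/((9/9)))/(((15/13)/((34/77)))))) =7623/186427712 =0.00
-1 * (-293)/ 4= 293/ 4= 73.25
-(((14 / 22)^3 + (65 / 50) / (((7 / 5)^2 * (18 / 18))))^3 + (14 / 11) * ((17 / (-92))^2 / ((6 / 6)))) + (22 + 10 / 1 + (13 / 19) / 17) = 1479629352267488580756 / 47400246575645993953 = 31.22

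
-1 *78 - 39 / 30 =-793 / 10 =-79.30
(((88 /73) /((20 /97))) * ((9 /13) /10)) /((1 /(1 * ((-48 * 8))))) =-3687552 /23725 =-155.43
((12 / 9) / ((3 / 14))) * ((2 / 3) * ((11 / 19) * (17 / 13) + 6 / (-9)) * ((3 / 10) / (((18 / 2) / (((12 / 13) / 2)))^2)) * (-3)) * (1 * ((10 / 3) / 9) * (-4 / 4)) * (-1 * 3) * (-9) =30016 / 3381183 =0.01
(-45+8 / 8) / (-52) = 11 / 13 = 0.85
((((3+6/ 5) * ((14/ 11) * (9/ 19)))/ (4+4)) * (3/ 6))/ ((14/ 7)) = 1323/ 16720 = 0.08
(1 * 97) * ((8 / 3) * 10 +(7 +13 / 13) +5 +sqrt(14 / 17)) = 97 * sqrt(238) / 17 +11543 / 3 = 3935.69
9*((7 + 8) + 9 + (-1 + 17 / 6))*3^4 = 37665 / 2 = 18832.50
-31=-31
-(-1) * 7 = 7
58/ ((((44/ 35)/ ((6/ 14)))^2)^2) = 1468125/ 1874048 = 0.78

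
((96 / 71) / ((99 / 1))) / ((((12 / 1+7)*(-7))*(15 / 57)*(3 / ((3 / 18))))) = -16 / 738045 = -0.00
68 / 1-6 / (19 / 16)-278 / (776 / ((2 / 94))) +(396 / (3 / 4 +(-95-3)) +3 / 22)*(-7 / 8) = 393681511647 / 5930420144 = 66.38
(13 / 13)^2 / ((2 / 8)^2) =16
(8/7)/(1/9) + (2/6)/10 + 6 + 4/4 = 17.32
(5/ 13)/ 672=5/ 8736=0.00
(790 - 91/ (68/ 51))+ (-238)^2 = 229463/ 4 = 57365.75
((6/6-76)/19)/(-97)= 75/1843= 0.04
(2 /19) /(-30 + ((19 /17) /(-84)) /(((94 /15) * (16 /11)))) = -1431808 /408085135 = -0.00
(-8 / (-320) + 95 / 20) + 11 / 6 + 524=63673 / 120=530.61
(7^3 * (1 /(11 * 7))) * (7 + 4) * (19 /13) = 931 /13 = 71.62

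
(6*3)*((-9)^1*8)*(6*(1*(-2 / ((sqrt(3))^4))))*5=8640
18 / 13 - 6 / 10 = 51 / 65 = 0.78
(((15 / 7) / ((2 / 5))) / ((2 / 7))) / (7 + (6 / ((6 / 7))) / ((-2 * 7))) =75 / 26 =2.88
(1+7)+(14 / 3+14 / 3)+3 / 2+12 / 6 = 125 / 6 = 20.83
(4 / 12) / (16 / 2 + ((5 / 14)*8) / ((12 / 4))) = 7 / 188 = 0.04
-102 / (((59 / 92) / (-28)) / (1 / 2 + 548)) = 144119472 / 59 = 2442702.92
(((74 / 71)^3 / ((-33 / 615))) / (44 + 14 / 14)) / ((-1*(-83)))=-16614184 / 2940954687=-0.01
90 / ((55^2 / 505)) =15.02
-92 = -92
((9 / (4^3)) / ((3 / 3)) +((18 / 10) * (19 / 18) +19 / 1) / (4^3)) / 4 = 299 / 2560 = 0.12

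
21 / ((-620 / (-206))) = 2163 / 310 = 6.98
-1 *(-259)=259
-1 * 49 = -49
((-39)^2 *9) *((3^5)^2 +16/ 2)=808431273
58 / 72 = 29 / 36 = 0.81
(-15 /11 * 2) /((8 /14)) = -105 /22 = -4.77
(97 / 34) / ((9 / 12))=194 / 51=3.80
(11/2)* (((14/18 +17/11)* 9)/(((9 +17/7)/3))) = 483/16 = 30.19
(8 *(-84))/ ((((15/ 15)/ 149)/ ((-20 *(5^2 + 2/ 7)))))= 50636160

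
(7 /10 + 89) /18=299 /60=4.98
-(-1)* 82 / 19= 82 / 19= 4.32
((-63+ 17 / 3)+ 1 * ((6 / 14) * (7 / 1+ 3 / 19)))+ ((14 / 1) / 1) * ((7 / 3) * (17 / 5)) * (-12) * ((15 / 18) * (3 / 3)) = -154936 / 133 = -1164.93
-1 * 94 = -94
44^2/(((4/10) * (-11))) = -440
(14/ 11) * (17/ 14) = 17/ 11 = 1.55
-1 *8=-8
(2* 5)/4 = 2.50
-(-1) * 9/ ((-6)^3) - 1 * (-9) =215/ 24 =8.96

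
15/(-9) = -5/3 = -1.67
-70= -70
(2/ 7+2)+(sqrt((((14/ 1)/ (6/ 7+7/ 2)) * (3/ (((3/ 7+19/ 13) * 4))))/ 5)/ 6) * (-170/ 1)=16/ 7 - 119 * sqrt(3580395)/ 15738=-12.02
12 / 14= 6 / 7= 0.86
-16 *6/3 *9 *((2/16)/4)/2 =-4.50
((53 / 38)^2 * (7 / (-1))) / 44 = -19663 / 63536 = -0.31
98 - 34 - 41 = 23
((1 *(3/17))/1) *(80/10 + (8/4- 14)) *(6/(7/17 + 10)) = -24/59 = -0.41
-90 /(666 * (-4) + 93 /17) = 102 /3013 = 0.03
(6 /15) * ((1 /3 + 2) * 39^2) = 7098 /5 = 1419.60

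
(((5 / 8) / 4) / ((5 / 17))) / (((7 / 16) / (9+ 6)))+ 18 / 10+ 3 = 23.01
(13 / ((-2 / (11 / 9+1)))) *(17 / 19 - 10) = 22490 / 171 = 131.52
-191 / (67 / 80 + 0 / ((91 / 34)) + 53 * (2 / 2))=-3.55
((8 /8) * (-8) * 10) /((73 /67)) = -5360 /73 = -73.42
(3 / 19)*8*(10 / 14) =120 / 133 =0.90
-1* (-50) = 50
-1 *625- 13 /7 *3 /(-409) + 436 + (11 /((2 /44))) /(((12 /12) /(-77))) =-53890210 /2863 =-18822.99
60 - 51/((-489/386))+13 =18461/163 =113.26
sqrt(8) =2 * sqrt(2) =2.83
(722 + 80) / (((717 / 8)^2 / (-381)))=-6518656 / 171363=-38.04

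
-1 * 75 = -75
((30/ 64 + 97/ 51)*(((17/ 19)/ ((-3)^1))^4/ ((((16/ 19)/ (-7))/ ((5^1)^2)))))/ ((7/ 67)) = -31839064975/ 853369344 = -37.31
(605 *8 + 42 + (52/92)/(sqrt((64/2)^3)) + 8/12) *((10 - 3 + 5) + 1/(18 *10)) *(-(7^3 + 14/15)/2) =-10080542.13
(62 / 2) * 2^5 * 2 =1984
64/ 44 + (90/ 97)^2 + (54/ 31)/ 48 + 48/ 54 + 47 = 11606069939/ 231009768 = 50.24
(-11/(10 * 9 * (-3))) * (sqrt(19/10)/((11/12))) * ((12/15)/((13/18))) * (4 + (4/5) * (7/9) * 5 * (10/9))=4832 * sqrt(190)/131625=0.51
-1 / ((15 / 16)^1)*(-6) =32 / 5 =6.40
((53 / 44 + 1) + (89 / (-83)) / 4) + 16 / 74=72720 / 33781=2.15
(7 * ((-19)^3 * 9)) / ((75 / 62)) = -8930418 / 25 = -357216.72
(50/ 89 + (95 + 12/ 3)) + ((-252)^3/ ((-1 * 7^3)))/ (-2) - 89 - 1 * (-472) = -2033244/ 89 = -22845.44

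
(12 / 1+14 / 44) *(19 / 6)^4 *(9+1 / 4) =1306728667 / 114048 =11457.71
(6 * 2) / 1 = 12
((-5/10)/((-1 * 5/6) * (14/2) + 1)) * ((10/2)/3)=5/29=0.17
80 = 80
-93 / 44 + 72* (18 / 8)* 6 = 42675 / 44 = 969.89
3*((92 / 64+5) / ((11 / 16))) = 309 / 11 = 28.09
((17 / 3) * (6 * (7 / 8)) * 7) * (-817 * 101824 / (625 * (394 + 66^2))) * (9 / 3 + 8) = -5014946552 / 78125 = -64191.32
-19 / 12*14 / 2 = -133 / 12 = -11.08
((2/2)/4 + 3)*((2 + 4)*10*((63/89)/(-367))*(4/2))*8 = -196560/32663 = -6.02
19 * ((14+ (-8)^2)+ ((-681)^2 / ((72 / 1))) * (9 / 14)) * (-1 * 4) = -8977443 / 28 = -320622.96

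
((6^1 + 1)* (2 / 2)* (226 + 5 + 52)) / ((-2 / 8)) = -7924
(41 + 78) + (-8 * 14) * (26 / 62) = 72.03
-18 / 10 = -9 / 5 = -1.80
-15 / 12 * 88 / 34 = -3.24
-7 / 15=-0.47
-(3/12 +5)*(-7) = 147/4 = 36.75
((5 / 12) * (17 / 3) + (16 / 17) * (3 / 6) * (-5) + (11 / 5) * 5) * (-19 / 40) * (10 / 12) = -128003 / 29376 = -4.36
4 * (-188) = -752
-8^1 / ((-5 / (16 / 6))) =64 / 15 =4.27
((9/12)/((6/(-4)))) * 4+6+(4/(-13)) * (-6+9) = 40/13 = 3.08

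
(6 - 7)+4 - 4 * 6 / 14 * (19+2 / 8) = -30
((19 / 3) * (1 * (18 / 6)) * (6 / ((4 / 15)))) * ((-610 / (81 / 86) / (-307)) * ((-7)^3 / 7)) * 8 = -353530.66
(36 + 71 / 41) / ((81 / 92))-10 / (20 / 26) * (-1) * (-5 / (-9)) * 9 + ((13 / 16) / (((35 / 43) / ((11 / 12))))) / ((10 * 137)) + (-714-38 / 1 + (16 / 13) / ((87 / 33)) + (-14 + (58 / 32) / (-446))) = -563506368578648947 / 856808318620800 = -657.68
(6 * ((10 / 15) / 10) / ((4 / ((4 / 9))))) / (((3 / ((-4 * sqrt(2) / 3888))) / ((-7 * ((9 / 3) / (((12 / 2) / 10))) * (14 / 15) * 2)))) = 98 * sqrt(2) / 98415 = 0.00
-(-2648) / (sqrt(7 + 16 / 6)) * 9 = 23832 * sqrt(87) / 29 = 7665.18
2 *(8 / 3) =16 / 3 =5.33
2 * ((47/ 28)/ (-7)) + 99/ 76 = 3065/ 3724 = 0.82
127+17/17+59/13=132.54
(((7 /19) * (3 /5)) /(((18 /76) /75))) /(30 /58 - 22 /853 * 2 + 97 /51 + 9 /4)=70648872 /4660423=15.16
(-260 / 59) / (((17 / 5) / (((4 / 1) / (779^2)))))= -5200 / 608661523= -0.00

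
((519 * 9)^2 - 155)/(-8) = -10909043/4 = -2727260.75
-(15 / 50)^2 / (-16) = 9 / 1600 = 0.01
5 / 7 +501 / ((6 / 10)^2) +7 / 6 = 1393.55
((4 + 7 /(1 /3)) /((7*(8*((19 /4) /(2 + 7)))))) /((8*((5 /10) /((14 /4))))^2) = 1575 /2432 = 0.65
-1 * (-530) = 530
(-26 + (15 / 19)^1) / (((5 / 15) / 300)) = -431100 / 19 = -22689.47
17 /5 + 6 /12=39 /10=3.90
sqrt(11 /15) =sqrt(165) /15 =0.86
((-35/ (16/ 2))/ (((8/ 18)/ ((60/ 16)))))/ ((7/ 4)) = -675/ 32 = -21.09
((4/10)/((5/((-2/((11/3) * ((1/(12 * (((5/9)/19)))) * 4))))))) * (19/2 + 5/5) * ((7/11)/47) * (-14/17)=4116/9184505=0.00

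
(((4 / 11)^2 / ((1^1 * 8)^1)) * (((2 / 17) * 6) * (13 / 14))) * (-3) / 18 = -26 / 14399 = -0.00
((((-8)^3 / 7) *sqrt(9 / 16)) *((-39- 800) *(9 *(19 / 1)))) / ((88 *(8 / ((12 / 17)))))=10329768 / 1309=7891.34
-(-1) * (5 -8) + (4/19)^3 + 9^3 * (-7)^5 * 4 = -336154205621/6859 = -49009214.99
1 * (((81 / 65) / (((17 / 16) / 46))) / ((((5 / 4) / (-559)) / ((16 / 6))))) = -27343872 / 425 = -64338.52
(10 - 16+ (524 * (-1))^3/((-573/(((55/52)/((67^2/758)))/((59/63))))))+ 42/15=157443973166672/3288125165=47882.60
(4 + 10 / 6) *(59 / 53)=1003 / 159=6.31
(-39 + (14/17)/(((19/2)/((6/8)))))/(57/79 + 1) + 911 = 4878113/5491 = 888.38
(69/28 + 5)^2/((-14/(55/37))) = -5.92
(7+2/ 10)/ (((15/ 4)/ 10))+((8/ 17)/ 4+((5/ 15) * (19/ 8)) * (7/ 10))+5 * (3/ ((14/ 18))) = 1118339/ 28560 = 39.16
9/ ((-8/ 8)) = -9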